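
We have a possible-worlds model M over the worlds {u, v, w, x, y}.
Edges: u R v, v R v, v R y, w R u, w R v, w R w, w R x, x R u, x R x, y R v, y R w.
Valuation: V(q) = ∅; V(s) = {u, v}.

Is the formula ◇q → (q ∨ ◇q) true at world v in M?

At v: ◇q is false, q ∨ ◇q is false, so ◇q → (q ∨ ◇q) is true.
  At v: ◇q requires q at some successor in {v, y}.
    At v: q is false.
    At y: q is false.
  So ◇q is false at v.
  At v: q is false, ◇q is false, so q ∨ ◇q is false.
    At v: ◇q requires q at some successor in {v, y}.
      At v: q is false.
      At y: q is false.
    So ◇q is false at v.

Yes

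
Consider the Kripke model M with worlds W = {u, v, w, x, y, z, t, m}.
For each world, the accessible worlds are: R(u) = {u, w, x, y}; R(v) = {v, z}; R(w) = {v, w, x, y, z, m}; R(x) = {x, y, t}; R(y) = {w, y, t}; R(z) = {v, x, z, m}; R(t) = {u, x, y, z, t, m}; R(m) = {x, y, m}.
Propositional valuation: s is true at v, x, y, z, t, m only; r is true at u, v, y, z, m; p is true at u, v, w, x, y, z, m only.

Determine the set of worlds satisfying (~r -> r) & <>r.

u, v, y, z, m

Recall that <>ψ holds at a world iff ψ holds at some accessible world.
Let φ = (~r -> r) & <>r. Evaluate φ at each world:
  u (successors {u, w, x, y}): φ is true.
  v (successors {v, z}): φ is true.
  w (successors {v, w, x, y, z, m}): φ is false.
  x (successors {x, y, t}): φ is false.
  y (successors {w, y, t}): φ is true.
  z (successors {v, x, z, m}): φ is true.
  t (successors {u, x, y, z, t, m}): φ is false.
  m (successors {x, y, m}): φ is true.
For instance, at z:
  At z: ~r -> r is true, <>r is true, so (~r -> r) & <>r is true.
    At z: <>r requires r at some successor in {v, x, z, m}.
      r holds at v, so <>r is true at z.
Satisfying worlds: {u, v, y, z, m}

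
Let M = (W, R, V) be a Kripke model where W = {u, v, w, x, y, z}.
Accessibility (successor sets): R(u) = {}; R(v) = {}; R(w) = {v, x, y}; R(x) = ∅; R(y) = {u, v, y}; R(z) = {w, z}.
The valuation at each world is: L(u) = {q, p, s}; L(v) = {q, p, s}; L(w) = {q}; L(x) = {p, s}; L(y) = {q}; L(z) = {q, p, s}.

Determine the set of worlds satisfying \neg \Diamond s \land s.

u, v, x

Let φ = \neg \Diamond s \land s. Evaluate φ at each world:
  u (successors ∅): φ is true.
  v (successors ∅): φ is true.
  w (successors {v, x, y}): φ is false.
  x (successors ∅): φ is true.
  y (successors {u, v, y}): φ is false.
  z (successors {w, z}): φ is false.
For instance, at z:
  At z: \neg \Diamond s is false, s is true, so \neg \Diamond s \land s is false.
    At z: \Diamond s is true, so \neg \Diamond s is false.
      At z: \Diamond s requires s at some successor in {w, z}.
        s holds at z, so \Diamond s is true at z.
Satisfying worlds: {u, v, x}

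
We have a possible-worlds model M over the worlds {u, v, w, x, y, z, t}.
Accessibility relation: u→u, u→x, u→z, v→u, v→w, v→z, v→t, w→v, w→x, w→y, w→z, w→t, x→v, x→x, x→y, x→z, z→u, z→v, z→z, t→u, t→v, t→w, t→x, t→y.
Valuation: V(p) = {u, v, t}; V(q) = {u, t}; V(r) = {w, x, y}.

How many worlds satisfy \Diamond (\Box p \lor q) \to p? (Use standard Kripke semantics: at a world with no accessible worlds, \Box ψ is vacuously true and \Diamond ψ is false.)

4

Recall that \Box ψ holds at a world iff ψ holds at every accessible world, and \Diamond ψ holds iff ψ holds at some accessible world.
Let φ = \Diamond (\Box p \lor q) \to p. Evaluate φ at each world:
  u (successors {u, x, z}): φ is true.
  v (successors {u, w, z, t}): φ is true.
  w (successors {v, x, y, z, t}): φ is false.
  x (successors {v, x, y, z}): φ is false.
  y (successors ∅): φ is true.
  z (successors {u, v, z}): φ is false.
  t (successors {u, v, w, x, y}): φ is true.
For instance, at v:
  At v: \Diamond (\Box p \lor q) is true, p is true, so \Diamond (\Box p \lor q) \to p is true.
    At v: \Diamond (\Box p \lor q) requires \Box p \lor q at some successor in {u, w, z, t}.
      \Box p \lor q holds at u, so \Diamond (\Box p \lor q) is true at v.
Satisfying worlds: {u, v, y, t}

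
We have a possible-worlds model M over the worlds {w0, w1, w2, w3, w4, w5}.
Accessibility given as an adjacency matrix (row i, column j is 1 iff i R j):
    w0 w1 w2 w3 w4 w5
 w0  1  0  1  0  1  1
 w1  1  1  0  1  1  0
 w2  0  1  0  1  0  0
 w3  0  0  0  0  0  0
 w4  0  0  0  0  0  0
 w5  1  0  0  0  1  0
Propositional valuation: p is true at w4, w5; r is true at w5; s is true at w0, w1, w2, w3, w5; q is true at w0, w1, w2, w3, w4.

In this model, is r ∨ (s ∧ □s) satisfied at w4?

Recall that □ψ holds at a world iff ψ holds at every accessible world, and ◇ψ holds iff ψ holds at some accessible world.
At w4: r is false, s ∧ □s is false, so r ∨ (s ∧ □s) is false.
  At w4: s is false, □s is true, so s ∧ □s is false.
    At w4: no accessible worlds, so □s holds vacuously.

No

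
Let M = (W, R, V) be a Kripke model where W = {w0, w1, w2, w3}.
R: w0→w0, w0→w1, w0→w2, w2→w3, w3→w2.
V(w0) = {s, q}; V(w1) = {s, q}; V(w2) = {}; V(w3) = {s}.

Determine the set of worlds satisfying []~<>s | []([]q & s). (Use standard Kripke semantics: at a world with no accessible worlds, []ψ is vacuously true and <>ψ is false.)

Let φ = []~<>s | []([]q & s). Evaluate φ at each world:
  w0 (successors {w0, w1, w2}): φ is false.
  w1 (successors ∅): φ is true.
  w2 (successors {w3}): φ is true.
  w3 (successors {w2}): φ is false.
For instance, at w0:
  At w0: []~<>s is false, []([]q & s) is false, so []~<>s | []([]q & s) is false.
    At w0: []~<>s requires ~<>s at every successor {w0, w1, w2}.
      ~<>s fails at w0, so []~<>s is false at w0.
    At w0: []([]q & s) requires []q & s at every successor {w0, w1, w2}.
      []q & s fails at w0, so []([]q & s) is false at w0.
Satisfying worlds: {w1, w2}

w1, w2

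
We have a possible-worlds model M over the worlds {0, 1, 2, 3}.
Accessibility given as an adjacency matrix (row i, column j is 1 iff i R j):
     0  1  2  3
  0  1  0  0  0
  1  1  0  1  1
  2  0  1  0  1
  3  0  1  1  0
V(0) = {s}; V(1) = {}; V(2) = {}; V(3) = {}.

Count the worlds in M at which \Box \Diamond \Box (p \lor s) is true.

Let φ = \Box \Diamond \Box (p \lor s). Evaluate φ at each world:
  0 (successors {0}): φ is true.
  1 (successors {0, 2, 3}): φ is false.
  2 (successors {1, 3}): φ is false.
  3 (successors {1, 2}): φ is false.
For instance, at 1:
  At 1: \Box \Diamond \Box (p \lor s) requires \Diamond \Box (p \lor s) at every successor {0, 2, 3}.
    \Diamond \Box (p \lor s) fails at 2, so \Box \Diamond \Box (p \lor s) is false at 1.
      At 2: \Diamond \Box (p \lor s) requires \Box (p \lor s) at some successor in {1, 3}.
        At 1: \Box (p \lor s) is false.
        At 3: \Box (p \lor s) is false.
      So \Diamond \Box (p \lor s) is false at 2.
Satisfying worlds: {0}

1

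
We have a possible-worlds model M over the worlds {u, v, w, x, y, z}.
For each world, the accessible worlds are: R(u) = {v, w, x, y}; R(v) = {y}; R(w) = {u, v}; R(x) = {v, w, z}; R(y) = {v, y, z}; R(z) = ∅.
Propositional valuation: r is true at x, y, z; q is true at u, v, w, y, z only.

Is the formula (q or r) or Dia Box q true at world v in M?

Recall that Box ψ holds at a world iff ψ holds at every accessible world, and Dia ψ holds iff ψ holds at some accessible world.
At v: q or r is true, Dia Box q is true, so (q or r) or Dia Box q is true.
  At v: Dia Box q requires Box q at some successor in {y}.
    Box q holds at y, so Dia Box q is true at v.
      At y: Box q requires q at every successor {v, y, z}.
        At v: q is true.
        At y: q is true.
        At z: q is true.
      So Box q is true at y.

Yes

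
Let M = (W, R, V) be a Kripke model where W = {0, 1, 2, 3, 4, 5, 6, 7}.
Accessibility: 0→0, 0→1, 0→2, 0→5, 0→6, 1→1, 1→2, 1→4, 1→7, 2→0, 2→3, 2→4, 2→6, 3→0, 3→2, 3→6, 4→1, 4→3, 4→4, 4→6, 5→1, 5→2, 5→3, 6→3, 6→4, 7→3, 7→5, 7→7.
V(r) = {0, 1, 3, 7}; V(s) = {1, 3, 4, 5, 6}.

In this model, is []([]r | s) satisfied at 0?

Recall that []ψ holds at a world iff ψ holds at every accessible world, and <>ψ holds iff ψ holds at some accessible world.
At 0: []([]r | s) requires []r | s at every successor {0, 1, 2, 5, 6}.
  []r | s fails at 0, so []([]r | s) is false at 0.
    At 0: []r is false, s is false, so []r | s is false.
      At 0: []r requires r at every successor {0, 1, 2, 5, 6}.
        r fails at 2, so []r is false at 0.

No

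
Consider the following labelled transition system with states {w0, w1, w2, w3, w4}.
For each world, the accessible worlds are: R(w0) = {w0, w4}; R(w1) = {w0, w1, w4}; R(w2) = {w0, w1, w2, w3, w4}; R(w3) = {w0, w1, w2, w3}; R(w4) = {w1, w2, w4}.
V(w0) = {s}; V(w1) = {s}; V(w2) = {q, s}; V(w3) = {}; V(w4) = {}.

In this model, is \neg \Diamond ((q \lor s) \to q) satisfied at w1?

No

At w1: \Diamond ((q \lor s) \to q) is true, so \neg \Diamond ((q \lor s) \to q) is false.
  At w1: \Diamond ((q \lor s) \to q) requires (q \lor s) \to q at some successor in {w0, w1, w4}.
    (q \lor s) \to q holds at w4, so \Diamond ((q \lor s) \to q) is true at w1.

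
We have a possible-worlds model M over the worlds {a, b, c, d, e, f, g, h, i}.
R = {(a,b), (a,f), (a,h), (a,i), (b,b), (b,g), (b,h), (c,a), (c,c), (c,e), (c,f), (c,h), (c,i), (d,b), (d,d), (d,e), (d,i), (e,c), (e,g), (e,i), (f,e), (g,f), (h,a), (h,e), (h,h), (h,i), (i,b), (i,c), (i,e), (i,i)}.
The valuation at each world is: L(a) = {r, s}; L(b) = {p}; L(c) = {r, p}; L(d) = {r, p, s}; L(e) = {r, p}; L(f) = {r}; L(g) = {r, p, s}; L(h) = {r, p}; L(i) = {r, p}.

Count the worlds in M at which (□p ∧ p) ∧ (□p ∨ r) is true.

4

Let φ = (□p ∧ p) ∧ (□p ∨ r). Evaluate φ at each world:
  a (successors {b, f, h, i}): φ is false.
  b (successors {b, g, h}): φ is true.
  c (successors {a, c, e, f, h, i}): φ is false.
  d (successors {b, d, e, i}): φ is true.
  e (successors {c, g, i}): φ is true.
  f (successors {e}): φ is false.
  g (successors {f}): φ is false.
  h (successors {a, e, h, i}): φ is false.
  i (successors {b, c, e, i}): φ is true.
For instance, at h:
  At h: □p ∧ p is false, □p ∨ r is true, so (□p ∧ p) ∧ (□p ∨ r) is false.
    At h: □p is false, p is true, so □p ∧ p is false.
      At h: □p requires p at every successor {a, e, h, i}.
        p fails at a, so □p is false at h.
    At h: □p is false, r is true, so □p ∨ r is true.
      At h: □p requires p at every successor {a, e, h, i}.
        p fails at a, so □p is false at h.
Satisfying worlds: {b, d, e, i}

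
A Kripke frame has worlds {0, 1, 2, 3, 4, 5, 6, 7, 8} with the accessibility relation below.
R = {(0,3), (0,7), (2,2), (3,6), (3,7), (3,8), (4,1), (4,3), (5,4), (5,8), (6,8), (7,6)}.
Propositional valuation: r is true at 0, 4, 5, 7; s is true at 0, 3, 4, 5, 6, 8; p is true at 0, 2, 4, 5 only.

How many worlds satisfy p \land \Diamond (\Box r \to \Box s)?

4

Let φ = p \land \Diamond (\Box r \to \Box s). Evaluate φ at each world:
  0 (successors {3, 7}): φ is true.
  1 (successors ∅): φ is false.
  2 (successors {2}): φ is true.
  3 (successors {6, 7, 8}): φ is false.
  4 (successors {1, 3}): φ is true.
  5 (successors {4, 8}): φ is true.
  6 (successors {8}): φ is false.
  7 (successors {6}): φ is false.
  8 (successors ∅): φ is false.
For instance, at 5:
  At 5: p is true, \Diamond (\Box r \to \Box s) is true, so p \land \Diamond (\Box r \to \Box s) is true.
    At 5: \Diamond (\Box r \to \Box s) requires \Box r \to \Box s at some successor in {4, 8}.
      \Box r \to \Box s holds at 4, so \Diamond (\Box r \to \Box s) is true at 5.
Satisfying worlds: {0, 2, 4, 5}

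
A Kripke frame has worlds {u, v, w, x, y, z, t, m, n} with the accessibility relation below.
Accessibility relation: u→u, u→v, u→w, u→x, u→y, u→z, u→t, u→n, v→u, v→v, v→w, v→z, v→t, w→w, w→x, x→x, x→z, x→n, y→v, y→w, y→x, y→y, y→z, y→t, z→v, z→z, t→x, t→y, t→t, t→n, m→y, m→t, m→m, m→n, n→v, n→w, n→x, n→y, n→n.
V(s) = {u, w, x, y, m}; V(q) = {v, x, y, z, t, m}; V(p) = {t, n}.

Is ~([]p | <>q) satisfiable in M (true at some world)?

No

Recall that []ψ holds at a world iff ψ holds at every accessible world, and <>ψ holds iff ψ holds at some accessible world.
Let φ = ~([]p | <>q). Evaluate φ at each world:
  u (successors {u, v, w, x, y, z, t, n}): φ is false.
  v (successors {u, v, w, z, t}): φ is false.
  w (successors {w, x}): φ is false.
  x (successors {x, z, n}): φ is false.
  y (successors {v, w, x, y, z, t}): φ is false.
  z (successors {v, z}): φ is false.
  t (successors {x, y, t, n}): φ is false.
  m (successors {y, t, m, n}): φ is false.
  n (successors {v, w, x, y, n}): φ is false.
For instance, at t:
  At t: []p | <>q is true, so ~([]p | <>q) is false.
    At t: []p is false, <>q is true, so []p | <>q is true.
      At t: []p requires p at every successor {x, y, t, n}.
        p fails at x, so []p is false at t.
      At t: <>q requires q at some successor in {x, y, t, n}.
        q holds at x, so <>q is true at t.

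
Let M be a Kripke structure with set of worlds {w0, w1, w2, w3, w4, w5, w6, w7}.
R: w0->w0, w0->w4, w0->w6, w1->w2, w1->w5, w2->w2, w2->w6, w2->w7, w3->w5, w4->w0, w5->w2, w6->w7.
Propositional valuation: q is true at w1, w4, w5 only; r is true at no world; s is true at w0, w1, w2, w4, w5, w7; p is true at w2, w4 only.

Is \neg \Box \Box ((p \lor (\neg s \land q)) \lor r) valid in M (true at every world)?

Recall that \Box ψ holds at a world iff ψ holds at every accessible world, and \Diamond ψ holds iff ψ holds at some accessible world.
Let φ = \neg \Box \Box ((p \lor (\neg s \land q)) \lor r). Evaluate φ at each world:
  w0 (successors {w0, w4, w6}): φ is true.
  w1 (successors {w2, w5}): φ is true.
  w2 (successors {w2, w6, w7}): φ is true.
  w3 (successors {w5}): φ is false.
  w4 (successors {w0}): φ is true.
  w5 (successors {w2}): φ is true.
  w6 (successors {w7}): φ is false.
  w7 (successors ∅): φ is false.
Detail at w3 (counterexample):
  At w3: \Box \Box ((p \lor (\neg s \land q)) \lor r) is true, so \neg \Box \Box ((p \lor (\neg s \land q)) \lor r) is false.
    At w3: \Box \Box ((p \lor (\neg s \land q)) \lor r) requires \Box ((p \lor (\neg s \land q)) \lor r) at every successor {w5}.
      At w5: \Box ((p \lor (\neg s \land q)) \lor r) is true.
    So \Box \Box ((p \lor (\neg s \land q)) \lor r) is true at w3.

No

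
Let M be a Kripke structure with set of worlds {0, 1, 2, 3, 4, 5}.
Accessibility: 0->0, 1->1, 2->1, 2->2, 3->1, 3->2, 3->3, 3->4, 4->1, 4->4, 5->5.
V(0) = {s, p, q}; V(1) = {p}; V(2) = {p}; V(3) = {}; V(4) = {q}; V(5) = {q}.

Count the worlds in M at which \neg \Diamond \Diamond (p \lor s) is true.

Recall that \Diamond ψ holds at a world iff ψ holds at some accessible world.
Let φ = \neg \Diamond \Diamond (p \lor s). Evaluate φ at each world:
  0 (successors {0}): φ is false.
  1 (successors {1}): φ is false.
  2 (successors {1, 2}): φ is false.
  3 (successors {1, 2, 3, 4}): φ is false.
  4 (successors {1, 4}): φ is false.
  5 (successors {5}): φ is true.
For instance, at 0:
  At 0: \Diamond \Diamond (p \lor s) is true, so \neg \Diamond \Diamond (p \lor s) is false.
    At 0: \Diamond \Diamond (p \lor s) requires \Diamond (p \lor s) at some successor in {0}.
      \Diamond (p \lor s) holds at 0, so \Diamond \Diamond (p \lor s) is true at 0.
Satisfying worlds: {5}

1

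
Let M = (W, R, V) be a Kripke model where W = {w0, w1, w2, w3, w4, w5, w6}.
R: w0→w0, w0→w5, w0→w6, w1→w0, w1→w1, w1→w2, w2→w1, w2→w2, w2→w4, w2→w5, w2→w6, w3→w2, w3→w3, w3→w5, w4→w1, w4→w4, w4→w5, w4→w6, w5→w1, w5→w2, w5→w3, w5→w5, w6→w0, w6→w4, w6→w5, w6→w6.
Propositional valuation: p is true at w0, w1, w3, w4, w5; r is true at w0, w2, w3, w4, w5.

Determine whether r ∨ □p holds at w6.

At w6: r is false, □p is false, so r ∨ □p is false.
  At w6: □p requires p at every successor {w0, w4, w5, w6}.
    p fails at w6, so □p is false at w6.

No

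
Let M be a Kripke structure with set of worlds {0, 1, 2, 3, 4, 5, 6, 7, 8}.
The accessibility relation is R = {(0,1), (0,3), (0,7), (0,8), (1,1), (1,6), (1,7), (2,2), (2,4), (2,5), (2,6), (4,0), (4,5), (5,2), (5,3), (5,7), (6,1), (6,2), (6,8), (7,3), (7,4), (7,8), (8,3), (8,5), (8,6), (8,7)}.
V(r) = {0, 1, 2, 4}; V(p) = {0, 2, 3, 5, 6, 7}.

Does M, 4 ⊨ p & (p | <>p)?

No

At 4: p is false, p | <>p is true, so p & (p | <>p) is false.
  At 4: p is false, <>p is true, so p | <>p is true.
    At 4: <>p requires p at some successor in {0, 5}.
      p holds at 0, so <>p is true at 4.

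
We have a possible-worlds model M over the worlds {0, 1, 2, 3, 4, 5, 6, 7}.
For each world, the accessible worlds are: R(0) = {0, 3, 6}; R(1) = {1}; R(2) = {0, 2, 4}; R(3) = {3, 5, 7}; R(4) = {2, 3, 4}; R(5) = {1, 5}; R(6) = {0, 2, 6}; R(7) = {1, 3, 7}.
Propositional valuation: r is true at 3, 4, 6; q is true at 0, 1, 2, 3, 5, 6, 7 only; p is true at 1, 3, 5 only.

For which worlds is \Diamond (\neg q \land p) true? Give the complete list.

none

Let φ = \Diamond (\neg q \land p). Evaluate φ at each world:
  0 (successors {0, 3, 6}): φ is false.
  1 (successors {1}): φ is false.
  2 (successors {0, 2, 4}): φ is false.
  3 (successors {3, 5, 7}): φ is false.
  4 (successors {2, 3, 4}): φ is false.
  5 (successors {1, 5}): φ is false.
  6 (successors {0, 2, 6}): φ is false.
  7 (successors {1, 3, 7}): φ is false.
For instance, at 5:
  At 5: \Diamond (\neg q \land p) requires \neg q \land p at some successor in {1, 5}.
    At 1: \neg q \land p is false.
    At 5: \neg q \land p is false.
  So \Diamond (\neg q \land p) is false at 5.
Satisfying worlds: none.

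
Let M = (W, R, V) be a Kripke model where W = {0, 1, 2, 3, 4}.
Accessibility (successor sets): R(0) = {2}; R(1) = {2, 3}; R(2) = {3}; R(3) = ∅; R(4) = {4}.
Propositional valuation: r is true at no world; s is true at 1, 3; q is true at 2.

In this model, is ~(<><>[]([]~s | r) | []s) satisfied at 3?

Recall that []ψ holds at a world iff ψ holds at every accessible world, and <>ψ holds iff ψ holds at some accessible world.
At 3: <><>[]([]~s | r) | []s is true, so ~(<><>[]([]~s | r) | []s) is false.
  At 3: <><>[]([]~s | r) is false, []s is true, so <><>[]([]~s | r) | []s is true.
    At 3: no accessible worlds, so <><>[]([]~s | r) is false.
    At 3: no accessible worlds, so []s holds vacuously.

No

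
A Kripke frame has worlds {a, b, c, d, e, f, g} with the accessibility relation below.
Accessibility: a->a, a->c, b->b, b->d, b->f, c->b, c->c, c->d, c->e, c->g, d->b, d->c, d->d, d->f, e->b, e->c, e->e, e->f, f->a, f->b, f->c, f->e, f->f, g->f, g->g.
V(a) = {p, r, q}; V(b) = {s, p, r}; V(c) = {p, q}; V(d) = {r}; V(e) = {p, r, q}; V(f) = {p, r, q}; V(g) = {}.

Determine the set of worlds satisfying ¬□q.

b, c, d, e, f, g

Recall that □ψ holds at a world iff ψ holds at every accessible world, and ◇ψ holds iff ψ holds at some accessible world.
Let φ = ¬□q. Evaluate φ at each world:
  a (successors {a, c}): φ is false.
  b (successors {b, d, f}): φ is true.
  c (successors {b, c, d, e, g}): φ is true.
  d (successors {b, c, d, f}): φ is true.
  e (successors {b, c, e, f}): φ is true.
  f (successors {a, b, c, e, f}): φ is true.
  g (successors {f, g}): φ is true.
For instance, at a:
  At a: □q is true, so ¬□q is false.
    At a: □q requires q at every successor {a, c}.
      At a: q is true.
      At c: q is true.
    So □q is true at a.
Satisfying worlds: {b, c, d, e, f, g}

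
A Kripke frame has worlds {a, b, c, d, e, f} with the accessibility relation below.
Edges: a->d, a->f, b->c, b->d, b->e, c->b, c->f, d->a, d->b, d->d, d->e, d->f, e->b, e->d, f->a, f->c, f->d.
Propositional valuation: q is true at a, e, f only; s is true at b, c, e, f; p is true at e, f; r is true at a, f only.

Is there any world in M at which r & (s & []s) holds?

No

Recall that []ψ holds at a world iff ψ holds at every accessible world, and <>ψ holds iff ψ holds at some accessible world.
Let φ = r & (s & []s). Evaluate φ at each world:
  a (successors {d, f}): φ is false.
  b (successors {c, d, e}): φ is false.
  c (successors {b, f}): φ is false.
  d (successors {a, b, d, e, f}): φ is false.
  e (successors {b, d}): φ is false.
  f (successors {a, c, d}): φ is false.
For instance, at d:
  At d: r is false, s & []s is false, so r & (s & []s) is false.
    At d: s is false, []s is false, so s & []s is false.
      At d: []s requires s at every successor {a, b, d, e, f}.
        s fails at a, so []s is false at d.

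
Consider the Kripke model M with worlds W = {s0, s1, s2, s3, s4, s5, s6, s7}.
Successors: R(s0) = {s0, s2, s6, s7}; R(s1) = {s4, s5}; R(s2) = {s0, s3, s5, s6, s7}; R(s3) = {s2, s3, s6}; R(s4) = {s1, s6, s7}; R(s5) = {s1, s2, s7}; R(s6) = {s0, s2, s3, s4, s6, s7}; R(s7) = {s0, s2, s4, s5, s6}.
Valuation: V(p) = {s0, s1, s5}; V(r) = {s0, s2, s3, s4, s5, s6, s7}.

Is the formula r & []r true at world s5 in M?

At s5: r is true, []r is false, so r & []r is false.
  At s5: []r requires r at every successor {s1, s2, s7}.
    r fails at s1, so []r is false at s5.

No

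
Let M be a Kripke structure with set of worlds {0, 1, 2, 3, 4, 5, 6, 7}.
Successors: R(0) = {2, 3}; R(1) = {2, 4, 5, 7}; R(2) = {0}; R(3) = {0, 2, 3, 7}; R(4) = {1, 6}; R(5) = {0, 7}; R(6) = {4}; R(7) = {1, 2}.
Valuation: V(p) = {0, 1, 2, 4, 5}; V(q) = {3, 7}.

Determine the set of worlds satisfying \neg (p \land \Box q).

Let φ = \neg (p \land \Box q). Evaluate φ at each world:
  0 (successors {2, 3}): φ is true.
  1 (successors {2, 4, 5, 7}): φ is true.
  2 (successors {0}): φ is true.
  3 (successors {0, 2, 3, 7}): φ is true.
  4 (successors {1, 6}): φ is true.
  5 (successors {0, 7}): φ is true.
  6 (successors {4}): φ is true.
  7 (successors {1, 2}): φ is true.
For instance, at 6:
  At 6: p \land \Box q is false, so \neg (p \land \Box q) is true.
    At 6: p is false, \Box q is false, so p \land \Box q is false.
      At 6: \Box q requires q at every successor {4}.
        q fails at 4, so \Box q is false at 6.
Satisfying worlds: {0, 1, 2, 3, 4, 5, 6, 7}

0, 1, 2, 3, 4, 5, 6, 7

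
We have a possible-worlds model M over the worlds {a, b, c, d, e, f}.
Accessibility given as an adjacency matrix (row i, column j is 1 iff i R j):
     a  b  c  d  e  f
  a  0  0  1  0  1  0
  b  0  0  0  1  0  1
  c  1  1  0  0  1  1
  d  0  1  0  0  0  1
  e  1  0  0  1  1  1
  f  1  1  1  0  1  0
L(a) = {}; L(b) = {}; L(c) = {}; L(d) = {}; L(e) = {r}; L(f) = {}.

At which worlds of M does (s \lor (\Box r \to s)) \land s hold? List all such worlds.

Recall that \Box ψ holds at a world iff ψ holds at every accessible world, and \Diamond ψ holds iff ψ holds at some accessible world.
Let φ = (s \lor (\Box r \to s)) \land s. Evaluate φ at each world:
  a (successors {c, e}): φ is false.
  b (successors {d, f}): φ is false.
  c (successors {a, b, e, f}): φ is false.
  d (successors {b, f}): φ is false.
  e (successors {a, d, e, f}): φ is false.
  f (successors {a, b, c, e}): φ is false.
For instance, at f:
  At f: s \lor (\Box r \to s) is true, s is false, so (s \lor (\Box r \to s)) \land s is false.
    At f: s is false, \Box r \to s is true, so s \lor (\Box r \to s) is true.
      At f: \Box r is false, s is false, so \Box r \to s is true.
Satisfying worlds: none.

none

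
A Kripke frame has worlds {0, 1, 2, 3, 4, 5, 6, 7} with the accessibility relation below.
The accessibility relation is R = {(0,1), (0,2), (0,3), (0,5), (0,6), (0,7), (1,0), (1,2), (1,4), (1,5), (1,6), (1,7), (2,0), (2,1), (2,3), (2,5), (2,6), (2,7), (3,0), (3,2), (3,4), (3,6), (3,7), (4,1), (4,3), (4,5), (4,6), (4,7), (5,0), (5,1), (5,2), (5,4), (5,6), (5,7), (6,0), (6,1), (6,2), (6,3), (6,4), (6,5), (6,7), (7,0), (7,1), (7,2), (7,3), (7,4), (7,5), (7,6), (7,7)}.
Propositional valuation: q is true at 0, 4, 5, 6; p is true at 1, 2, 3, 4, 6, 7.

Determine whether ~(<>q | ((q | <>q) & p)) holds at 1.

No

Recall that <>ψ holds at a world iff ψ holds at some accessible world.
At 1: <>q | ((q | <>q) & p) is true, so ~(<>q | ((q | <>q) & p)) is false.
  At 1: <>q is true, (q | <>q) & p is true, so <>q | ((q | <>q) & p) is true.
    At 1: <>q requires q at some successor in {0, 2, 4, 5, 6, 7}.
      q holds at 0, so <>q is true at 1.
    At 1: q | <>q is true, p is true, so (q | <>q) & p is true.
      At 1: q is false, <>q is true, so q | <>q is true.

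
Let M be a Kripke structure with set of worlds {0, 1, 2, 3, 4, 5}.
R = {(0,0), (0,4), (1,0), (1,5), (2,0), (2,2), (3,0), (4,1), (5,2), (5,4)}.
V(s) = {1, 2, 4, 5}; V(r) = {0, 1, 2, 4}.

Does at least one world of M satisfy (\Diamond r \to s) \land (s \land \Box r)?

Let φ = (\Diamond r \to s) \land (s \land \Box r). Evaluate φ at each world:
  0 (successors {0, 4}): φ is false.
  1 (successors {0, 5}): φ is false.
  2 (successors {0, 2}): φ is true.
  3 (successors {0}): φ is false.
  4 (successors {1}): φ is true.
  5 (successors {2, 4}): φ is true.
Detail at 2 (witness):
  At 2: \Diamond r \to s is true, s \land \Box r is true, so (\Diamond r \to s) \land (s \land \Box r) is true.
    At 2: \Diamond r is true, s is true, so \Diamond r \to s is true.
      At 2: \Diamond r requires r at some successor in {0, 2}.
        r holds at 0, so \Diamond r is true at 2.
    At 2: s is true, \Box r is true, so s \land \Box r is true.
      At 2: \Box r requires r at every successor {0, 2}.
        At 0: r is true.
        At 2: r is true.
      So \Box r is true at 2.

Yes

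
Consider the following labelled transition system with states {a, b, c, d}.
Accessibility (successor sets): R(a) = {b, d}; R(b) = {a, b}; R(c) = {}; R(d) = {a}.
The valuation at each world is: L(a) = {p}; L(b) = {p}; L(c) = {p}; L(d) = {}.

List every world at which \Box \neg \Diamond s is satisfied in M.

a, b, c, d

Recall that \Box ψ holds at a world iff ψ holds at every accessible world, and \Diamond ψ holds iff ψ holds at some accessible world.
Let φ = \Box \neg \Diamond s. Evaluate φ at each world:
  a (successors {b, d}): φ is true.
  b (successors {a, b}): φ is true.
  c (successors ∅): φ is true.
  d (successors {a}): φ is true.
For instance, at a:
  At a: \Box \neg \Diamond s requires \neg \Diamond s at every successor {b, d}.
      At b: \Diamond s is false, so \neg \Diamond s is true.
      At d: \Diamond s is false, so \neg \Diamond s is true.
  So \Box \neg \Diamond s is true at a.
Satisfying worlds: {a, b, c, d}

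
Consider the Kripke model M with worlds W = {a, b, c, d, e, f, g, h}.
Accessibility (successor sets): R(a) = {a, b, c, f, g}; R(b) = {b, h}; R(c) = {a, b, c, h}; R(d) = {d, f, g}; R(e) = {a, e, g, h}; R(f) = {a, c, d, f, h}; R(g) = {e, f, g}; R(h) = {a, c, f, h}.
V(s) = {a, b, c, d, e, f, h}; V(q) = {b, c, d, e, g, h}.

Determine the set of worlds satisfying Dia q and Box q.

Recall that Box ψ holds at a world iff ψ holds at every accessible world, and Dia ψ holds iff ψ holds at some accessible world.
Let φ = Dia q and Box q. Evaluate φ at each world:
  a (successors {a, b, c, f, g}): φ is false.
  b (successors {b, h}): φ is true.
  c (successors {a, b, c, h}): φ is false.
  d (successors {d, f, g}): φ is false.
  e (successors {a, e, g, h}): φ is false.
  f (successors {a, c, d, f, h}): φ is false.
  g (successors {e, f, g}): φ is false.
  h (successors {a, c, f, h}): φ is false.
For instance, at h:
  At h: Dia q is true, Box q is false, so Dia q and Box q is false.
    At h: Dia q requires q at some successor in {a, c, f, h}.
      q holds at c, so Dia q is true at h.
    At h: Box q requires q at every successor {a, c, f, h}.
      q fails at a, so Box q is false at h.
Satisfying worlds: {b}

b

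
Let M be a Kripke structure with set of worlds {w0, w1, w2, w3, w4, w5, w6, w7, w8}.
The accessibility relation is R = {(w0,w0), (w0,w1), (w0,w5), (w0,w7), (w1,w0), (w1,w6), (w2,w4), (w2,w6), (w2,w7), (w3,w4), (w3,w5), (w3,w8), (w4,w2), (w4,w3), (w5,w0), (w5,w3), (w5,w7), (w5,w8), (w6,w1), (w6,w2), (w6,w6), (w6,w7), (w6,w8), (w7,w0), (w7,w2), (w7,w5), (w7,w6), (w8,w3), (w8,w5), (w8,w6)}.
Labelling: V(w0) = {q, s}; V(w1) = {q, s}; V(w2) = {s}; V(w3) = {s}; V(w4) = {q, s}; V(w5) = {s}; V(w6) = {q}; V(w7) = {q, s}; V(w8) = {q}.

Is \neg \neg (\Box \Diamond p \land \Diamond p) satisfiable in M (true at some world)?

Let φ = \neg \neg (\Box \Diamond p \land \Diamond p). Evaluate φ at each world:
  w0 (successors {w0, w1, w5, w7}): φ is false.
  w1 (successors {w0, w6}): φ is false.
  w2 (successors {w4, w6, w7}): φ is false.
  w3 (successors {w4, w5, w8}): φ is false.
  w4 (successors {w2, w3}): φ is false.
  w5 (successors {w0, w3, w7, w8}): φ is false.
  w6 (successors {w1, w2, w6, w7, w8}): φ is false.
  w7 (successors {w0, w2, w5, w6}): φ is false.
  w8 (successors {w3, w5, w6}): φ is false.
For instance, at w8:
  At w8: \neg (\Box \Diamond p \land \Diamond p) is true, so \neg \neg (\Box \Diamond p \land \Diamond p) is false.
    At w8: \Box \Diamond p \land \Diamond p is false, so \neg (\Box \Diamond p \land \Diamond p) is true.
      At w8: \Box \Diamond p is false, \Diamond p is false, so \Box \Diamond p \land \Diamond p is false.

No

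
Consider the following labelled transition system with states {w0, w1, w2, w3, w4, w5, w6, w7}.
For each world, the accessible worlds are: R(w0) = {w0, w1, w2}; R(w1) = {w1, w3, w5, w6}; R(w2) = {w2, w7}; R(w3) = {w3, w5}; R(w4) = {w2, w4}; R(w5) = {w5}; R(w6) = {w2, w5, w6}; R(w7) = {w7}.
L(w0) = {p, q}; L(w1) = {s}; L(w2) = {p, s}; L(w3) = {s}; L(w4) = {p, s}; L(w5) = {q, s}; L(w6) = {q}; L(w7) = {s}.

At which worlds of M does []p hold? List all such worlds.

Let φ = []p. Evaluate φ at each world:
  w0 (successors {w0, w1, w2}): φ is false.
  w1 (successors {w1, w3, w5, w6}): φ is false.
  w2 (successors {w2, w7}): φ is false.
  w3 (successors {w3, w5}): φ is false.
  w4 (successors {w2, w4}): φ is true.
  w5 (successors {w5}): φ is false.
  w6 (successors {w2, w5, w6}): φ is false.
  w7 (successors {w7}): φ is false.
For instance, at w5:
  At w5: []p requires p at every successor {w5}.
    p fails at w5, so []p is false at w5.
Satisfying worlds: {w4}

w4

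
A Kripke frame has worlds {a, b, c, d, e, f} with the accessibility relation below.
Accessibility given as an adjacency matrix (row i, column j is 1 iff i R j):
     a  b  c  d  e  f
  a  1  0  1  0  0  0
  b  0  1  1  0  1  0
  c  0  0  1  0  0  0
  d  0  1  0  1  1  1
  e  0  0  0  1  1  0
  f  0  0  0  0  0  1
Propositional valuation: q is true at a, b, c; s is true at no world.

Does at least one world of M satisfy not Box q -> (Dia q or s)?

Yes

Let φ = not Box q -> (Dia q or s). Evaluate φ at each world:
  a (successors {a, c}): φ is true.
  b (successors {b, c, e}): φ is true.
  c (successors {c}): φ is true.
  d (successors {b, d, e, f}): φ is true.
  e (successors {d, e}): φ is false.
  f (successors {f}): φ is false.
Detail at a (witness):
  At a: not Box q is false, Dia q or s is true, so not Box q -> (Dia q or s) is true.
    At a: Box q is true, so not Box q is false.
      At a: Box q requires q at every successor {a, c}.
        At a: q is true.
        At c: q is true.
      So Box q is true at a.
    At a: Dia q is true, s is false, so Dia q or s is true.
      At a: Dia q requires q at some successor in {a, c}.
        q holds at a, so Dia q is true at a.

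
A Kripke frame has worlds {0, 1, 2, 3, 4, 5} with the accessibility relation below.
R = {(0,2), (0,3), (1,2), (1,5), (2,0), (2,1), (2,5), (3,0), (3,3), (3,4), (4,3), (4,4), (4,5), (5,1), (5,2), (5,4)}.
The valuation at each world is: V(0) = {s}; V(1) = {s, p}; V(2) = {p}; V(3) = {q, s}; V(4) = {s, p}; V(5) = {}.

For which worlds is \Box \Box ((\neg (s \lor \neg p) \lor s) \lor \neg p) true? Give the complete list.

0, 1, 2, 3, 4, 5

Let φ = \Box \Box ((\neg (s \lor \neg p) \lor s) \lor \neg p). Evaluate φ at each world:
  0 (successors {2, 3}): φ is true.
  1 (successors {2, 5}): φ is true.
  2 (successors {0, 1, 5}): φ is true.
  3 (successors {0, 3, 4}): φ is true.
  4 (successors {3, 4, 5}): φ is true.
  5 (successors {1, 2, 4}): φ is true.
For instance, at 2:
  At 2: \Box \Box ((\neg (s \lor \neg p) \lor s) \lor \neg p) requires \Box ((\neg (s \lor \neg p) \lor s) \lor \neg p) at every successor {0, 1, 5}.
      At 0: \Box ((\neg (s \lor \neg p) \lor s) \lor \neg p) requires (\neg (s \lor \neg p) \lor s) \lor \neg p at every successor {2, 3}.
        At 2: (\neg (s \lor \neg p) \lor s) \lor \neg p is true.
        At 3: (\neg (s \lor \neg p) \lor s) \lor \neg p is true.
      So \Box ((\neg (s \lor \neg p) \lor s) \lor \neg p) is true at 0.
      At 1: \Box ((\neg (s \lor \neg p) \lor s) \lor \neg p) requires (\neg (s \lor \neg p) \lor s) \lor \neg p at every successor {2, 5}.
        At 2: (\neg (s \lor \neg p) \lor s) \lor \neg p is true.
        At 5: (\neg (s \lor \neg p) \lor s) \lor \neg p is true.
      So \Box ((\neg (s \lor \neg p) \lor s) \lor \neg p) is true at 1.
      At 5: \Box ((\neg (s \lor \neg p) \lor s) \lor \neg p) requires (\neg (s \lor \neg p) \lor s) \lor \neg p at every successor {1, 2, 4}.
        At 1: (\neg (s \lor \neg p) \lor s) \lor \neg p is true.
        At 2: (\neg (s \lor \neg p) \lor s) \lor \neg p is true.
        At 4: (\neg (s \lor \neg p) \lor s) \lor \neg p is true.
      So \Box ((\neg (s \lor \neg p) \lor s) \lor \neg p) is true at 5.
  So \Box \Box ((\neg (s \lor \neg p) \lor s) \lor \neg p) is true at 2.
Satisfying worlds: {0, 1, 2, 3, 4, 5}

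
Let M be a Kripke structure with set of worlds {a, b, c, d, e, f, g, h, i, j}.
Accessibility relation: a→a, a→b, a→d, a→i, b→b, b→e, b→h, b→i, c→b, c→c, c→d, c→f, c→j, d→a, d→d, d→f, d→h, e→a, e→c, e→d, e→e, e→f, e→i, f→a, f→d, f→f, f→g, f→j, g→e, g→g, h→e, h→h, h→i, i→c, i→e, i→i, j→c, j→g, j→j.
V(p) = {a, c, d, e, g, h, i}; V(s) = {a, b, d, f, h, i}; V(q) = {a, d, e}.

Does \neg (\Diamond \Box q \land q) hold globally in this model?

Yes

Recall that \Box ψ holds at a world iff ψ holds at every accessible world, and \Diamond ψ holds iff ψ holds at some accessible world.
Let φ = \neg (\Diamond \Box q \land q). Evaluate φ at each world:
  a (successors {a, b, d, i}): φ is true.
  b (successors {b, e, h, i}): φ is true.
  c (successors {b, c, d, f, j}): φ is true.
  d (successors {a, d, f, h}): φ is true.
  e (successors {a, c, d, e, f, i}): φ is true.
  f (successors {a, d, f, g, j}): φ is true.
  g (successors {e, g}): φ is true.
  h (successors {e, h, i}): φ is true.
  i (successors {c, e, i}): φ is true.
  j (successors {c, g, j}): φ is true.
For instance, at h:
  At h: \Diamond \Box q \land q is false, so \neg (\Diamond \Box q \land q) is true.
    At h: \Diamond \Box q is false, q is false, so \Diamond \Box q \land q is false.
      At h: \Diamond \Box q requires \Box q at some successor in {e, h, i}.
        At e: \Box q is false.
        At h: \Box q is false.
        At i: \Box q is false.
      So \Diamond \Box q is false at h.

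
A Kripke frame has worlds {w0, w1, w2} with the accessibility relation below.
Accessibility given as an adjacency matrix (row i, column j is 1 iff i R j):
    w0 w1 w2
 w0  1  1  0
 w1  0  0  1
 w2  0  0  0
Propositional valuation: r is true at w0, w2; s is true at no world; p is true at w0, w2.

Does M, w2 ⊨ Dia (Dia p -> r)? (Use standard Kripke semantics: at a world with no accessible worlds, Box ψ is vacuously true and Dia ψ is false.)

At w2: no accessible worlds, so Dia (Dia p -> r) is false.

No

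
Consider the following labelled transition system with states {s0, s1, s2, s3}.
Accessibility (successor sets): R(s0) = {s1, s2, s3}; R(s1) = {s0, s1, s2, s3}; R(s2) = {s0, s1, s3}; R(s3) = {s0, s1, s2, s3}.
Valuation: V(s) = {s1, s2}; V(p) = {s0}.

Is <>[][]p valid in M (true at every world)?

Let φ = <>[][]p. Evaluate φ at each world:
  s0 (successors {s1, s2, s3}): φ is false.
  s1 (successors {s0, s1, s2, s3}): φ is false.
  s2 (successors {s0, s1, s3}): φ is false.
  s3 (successors {s0, s1, s2, s3}): φ is false.
Detail at s0 (counterexample):
  At s0: <>[][]p requires [][]p at some successor in {s1, s2, s3}.
    At s1: [][]p is false.
    At s2: [][]p is false.
    At s3: [][]p is false.
  So <>[][]p is false at s0.

No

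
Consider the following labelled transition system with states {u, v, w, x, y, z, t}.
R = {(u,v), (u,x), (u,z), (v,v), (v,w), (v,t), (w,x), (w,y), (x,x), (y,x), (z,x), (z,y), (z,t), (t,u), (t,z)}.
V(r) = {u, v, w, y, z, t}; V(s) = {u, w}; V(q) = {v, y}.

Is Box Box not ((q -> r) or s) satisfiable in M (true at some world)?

Let φ = Box Box not ((q -> r) or s). Evaluate φ at each world:
  u (successors {v, x, z}): φ is false.
  v (successors {v, w, t}): φ is false.
  w (successors {x, y}): φ is false.
  x (successors {x}): φ is false.
  y (successors {x}): φ is false.
  z (successors {x, y, t}): φ is false.
  t (successors {u, z}): φ is false.
For instance, at z:
  At z: Box Box not ((q -> r) or s) requires Box not ((q -> r) or s) at every successor {x, y, t}.
    Box not ((q -> r) or s) fails at x, so Box Box not ((q -> r) or s) is false at z.
      At x: Box not ((q -> r) or s) requires not ((q -> r) or s) at every successor {x}.
        not ((q -> r) or s) fails at x, so Box not ((q -> r) or s) is false at x.

No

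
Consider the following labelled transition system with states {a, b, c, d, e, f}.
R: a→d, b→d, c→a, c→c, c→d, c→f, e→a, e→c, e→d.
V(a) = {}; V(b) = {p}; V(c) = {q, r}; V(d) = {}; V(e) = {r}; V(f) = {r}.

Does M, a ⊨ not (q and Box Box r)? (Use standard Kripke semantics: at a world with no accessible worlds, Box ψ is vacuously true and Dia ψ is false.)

Recall that Box ψ holds at a world iff ψ holds at every accessible world, and Dia ψ holds iff ψ holds at some accessible world.
At a: q and Box Box r is false, so not (q and Box Box r) is true.
  At a: q is false, Box Box r is true, so q and Box Box r is false.
    At a: Box Box r requires Box r at every successor {d}.
      At d: Box r is true.
    So Box Box r is true at a.

Yes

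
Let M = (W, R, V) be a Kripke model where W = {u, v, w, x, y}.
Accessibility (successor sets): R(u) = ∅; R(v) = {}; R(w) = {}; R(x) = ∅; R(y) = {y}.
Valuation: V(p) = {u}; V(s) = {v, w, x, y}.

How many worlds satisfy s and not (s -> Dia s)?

3

Recall that Dia ψ holds at a world iff ψ holds at some accessible world.
Let φ = s and not (s -> Dia s). Evaluate φ at each world:
  u (successors ∅): φ is false.
  v (successors ∅): φ is true.
  w (successors ∅): φ is true.
  x (successors ∅): φ is true.
  y (successors {y}): φ is false.
For instance, at y:
  At y: s is true, not (s -> Dia s) is false, so s and not (s -> Dia s) is false.
    At y: s -> Dia s is true, so not (s -> Dia s) is false.
      At y: s is true, Dia s is true, so s -> Dia s is true.
Satisfying worlds: {v, w, x}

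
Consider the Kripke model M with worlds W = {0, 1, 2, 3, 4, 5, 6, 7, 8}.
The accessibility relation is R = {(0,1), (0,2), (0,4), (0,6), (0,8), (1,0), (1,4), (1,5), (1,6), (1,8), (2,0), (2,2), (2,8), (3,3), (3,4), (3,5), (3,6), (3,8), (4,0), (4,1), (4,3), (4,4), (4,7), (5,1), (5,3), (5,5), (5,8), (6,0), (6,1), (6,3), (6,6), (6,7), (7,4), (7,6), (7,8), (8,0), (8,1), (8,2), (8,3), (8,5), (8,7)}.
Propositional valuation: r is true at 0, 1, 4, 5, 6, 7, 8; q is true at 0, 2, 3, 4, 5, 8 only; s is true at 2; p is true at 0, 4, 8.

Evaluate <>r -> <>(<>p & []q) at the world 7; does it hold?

No

At 7: <>r is true, <>(<>p & []q) is false, so <>r -> <>(<>p & []q) is false.
  At 7: <>r requires r at some successor in {4, 6, 8}.
    r holds at 4, so <>r is true at 7.
  At 7: <>(<>p & []q) requires <>p & []q at some successor in {4, 6, 8}.
    At 4: <>p & []q is false.
    At 6: <>p & []q is false.
    At 8: <>p & []q is false.
  So <>(<>p & []q) is false at 7.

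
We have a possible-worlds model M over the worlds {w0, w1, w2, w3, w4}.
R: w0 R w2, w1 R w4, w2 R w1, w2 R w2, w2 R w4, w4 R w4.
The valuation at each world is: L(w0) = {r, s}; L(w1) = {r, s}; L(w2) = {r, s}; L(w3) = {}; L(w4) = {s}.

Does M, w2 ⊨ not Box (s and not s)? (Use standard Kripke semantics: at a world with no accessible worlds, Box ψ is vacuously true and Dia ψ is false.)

At w2: Box (s and not s) is false, so not Box (s and not s) is true.
  At w2: Box (s and not s) requires s and not s at every successor {w1, w2, w4}.
    s and not s fails at w1, so Box (s and not s) is false at w2.

Yes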